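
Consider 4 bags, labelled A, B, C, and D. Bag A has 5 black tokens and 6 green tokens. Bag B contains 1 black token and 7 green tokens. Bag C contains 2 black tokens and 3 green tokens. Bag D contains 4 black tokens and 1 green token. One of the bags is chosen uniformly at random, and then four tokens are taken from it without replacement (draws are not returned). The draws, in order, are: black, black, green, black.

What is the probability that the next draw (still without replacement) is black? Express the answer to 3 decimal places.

0.868

Compute the likelihood of the observed sequence for each case: P(data | bag A) = (5/11)(4/10)(6/9)(3/8) = 1/22; P(data | bag B) = (1/8)(0/7) = 0; P(data | bag C) = (2/5)(1/4)(3/3)(0/2) = 0; P(data | bag D) = (4/5)(3/4)(1/3)(2/2) = 1/5.
Weighting by the prior gives 1/4 · 1/22 = 1/88, 1/4 · 0 = 0, 1/4 · 0 = 0, 1/4 · 1/5 = 1/20; summing to 27/440.
The posterior is then P(bag A | data) = 5/27, P(bag B | data) = 0, P(bag C | data) = 0, P(bag D | data) = 22/27.
Averaging over the posterior, P(black next | data) = (2/7)(5/27) + (1)(22/27) = 164/189.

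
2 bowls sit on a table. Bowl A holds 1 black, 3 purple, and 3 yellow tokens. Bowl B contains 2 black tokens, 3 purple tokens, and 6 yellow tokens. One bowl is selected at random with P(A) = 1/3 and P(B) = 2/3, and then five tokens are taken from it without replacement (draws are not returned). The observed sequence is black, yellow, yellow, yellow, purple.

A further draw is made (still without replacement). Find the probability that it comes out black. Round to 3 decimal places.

The likelihood of the observed sequence under each hypothesis: P(data | bowl A) = (1/7)(3/6)(2/5)(1/4)(3/3) = 0.0071429; P(data | bowl B) = (2/11)(6/10)(5/9)(4/8)(3/7) = 0.012987.
The prior-weighted likelihoods are 1/3 · 0.0071429 = 0.002381, 2/3 · 0.012987 = 0.008658; these sum to 0.011039.
Normalising, the posterior is P(bowl A | data) = 0.21569, P(bowl B | data) = 0.78431.
Averaging over the posterior, P(black next | data) = (0)(0.21569) + (1/6)(0.78431) = 0.13072.

0.131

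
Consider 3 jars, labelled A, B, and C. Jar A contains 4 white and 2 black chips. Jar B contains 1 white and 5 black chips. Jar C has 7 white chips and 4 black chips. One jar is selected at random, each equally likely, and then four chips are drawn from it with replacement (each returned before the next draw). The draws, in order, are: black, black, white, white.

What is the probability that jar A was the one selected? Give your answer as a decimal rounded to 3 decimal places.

Compute the likelihood of the observed sequence for each case: P(data | jar A) = (2/6)(2/6)(4/6)(4/6) = 0.049383; P(data | jar B) = (5/6)(5/6)(1/6)(1/6) = 0.01929; P(data | jar C) = (4/11)(4/11)(7/11)(7/11) = 0.053548.
Weighting by the prior gives 1/3 · 0.049383 = 0.016461, 1/3 · 0.01929 = 0.00643, 1/3 · 0.053548 = 0.017849; summing to 0.04074.
So P(jar A | data) = (0.016461) / (0.04074) = 0.40404.

0.404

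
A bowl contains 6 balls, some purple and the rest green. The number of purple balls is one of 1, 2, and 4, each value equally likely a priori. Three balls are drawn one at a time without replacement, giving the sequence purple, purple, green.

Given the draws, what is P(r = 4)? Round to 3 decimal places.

For each hypothesis, P(data | H) works out to: P(data | r = 1) = (1/6)(0/5) = 0; P(data | r = 2) = (2/6)(1/5)(4/4) = 1/15; P(data | r = 4) = (4/6)(3/5)(2/4) = 1/5.
The prior-weighted likelihoods are 1/3 · 0 = 0, 1/3 · 1/15 = 1/45, 1/3 · 1/5 = 1/15; summing to 4/45.
By Bayes' rule, P(r = 4 | data) = (1/15) / (4/45) = 3/4.

0.750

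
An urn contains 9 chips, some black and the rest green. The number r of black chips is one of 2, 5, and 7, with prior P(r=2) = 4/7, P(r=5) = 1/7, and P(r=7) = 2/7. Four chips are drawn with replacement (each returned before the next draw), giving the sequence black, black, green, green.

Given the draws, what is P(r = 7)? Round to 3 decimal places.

0.249

For each hypothesis, P(data | H) works out to: P(data | r = 2) = (2/9)(2/9)(7/9)(7/9) = 0.029873; P(data | r = 5) = (5/9)(5/9)(4/9)(4/9) = 0.060966; P(data | r = 7) = (7/9)(7/9)(2/9)(2/9) = 0.029873.
The prior-weighted likelihoods are 4/7 · 0.029873 = 0.017071, 1/7 · 0.060966 = 0.0087095, 2/7 · 0.029873 = 0.0085353; summing to 0.034315.
Therefore the posterior P(r = 7 | data) = (0.0085353) / (0.034315) = 0.24873.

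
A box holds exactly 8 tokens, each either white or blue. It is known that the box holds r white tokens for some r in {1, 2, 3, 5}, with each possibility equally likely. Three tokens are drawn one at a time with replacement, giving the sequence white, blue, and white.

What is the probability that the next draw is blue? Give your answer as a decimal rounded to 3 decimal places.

For each hypothesis, P(data | H) works out to: P(data | r = 1) = (1/8)(7/8)(1/8) = 0.013672; P(data | r = 2) = (2/8)(6/8)(2/8) = 0.046875; P(data | r = 3) = (3/8)(5/8)(3/8) = 0.087891; P(data | r = 5) = (5/8)(3/8)(5/8) = 0.14648.
The prior-weighted likelihoods are 1/4 · 0.013672 = 0.003418, 1/4 · 0.046875 = 0.011719, 1/4 · 0.087891 = 0.021973, 1/4 · 0.14648 = 0.036621; summing to 0.07373.
The posterior is then P(r = 1 | data) = 0.046358, P(r = 2 | data) = 0.15894, P(r = 3 | data) = 0.29801, P(r = 5 | data) = 0.49669.
Averaging over the posterior, P(blue next | data) = (7/8)(0.046358) + (3/4)(0.15894) + (5/8)(0.29801) + (3/8)(0.49669) = 0.53228.

0.532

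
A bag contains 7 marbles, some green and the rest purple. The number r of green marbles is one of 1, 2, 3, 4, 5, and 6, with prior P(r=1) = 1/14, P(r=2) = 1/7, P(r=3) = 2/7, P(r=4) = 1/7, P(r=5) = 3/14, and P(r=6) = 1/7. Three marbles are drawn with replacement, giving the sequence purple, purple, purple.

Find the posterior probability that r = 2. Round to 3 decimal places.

Under each hypothesis, the probability of the observed sequence is: P(data | r = 1) = (6/7)(6/7)(6/7) = 0.62974; P(data | r = 2) = (5/7)(5/7)(5/7) = 0.36443; P(data | r = 3) = (4/7)(4/7)(4/7) = 0.18659; P(data | r = 4) = (3/7)(3/7)(3/7) = 0.078717; P(data | r = 5) = (2/7)(2/7)(2/7) = 0.023324; P(data | r = 6) = (1/7)(1/7)(1/7) = 0.0029155.
The prior-weighted likelihoods are 1/14 · 0.62974 = 0.044981, 1/7 · 0.36443 = 0.052062, 2/7 · 0.18659 = 0.053311, 1/7 · 0.078717 = 0.011245, 3/14 · 0.023324 = 0.0049979, 1/7 · 0.0029155 = 0.00041649; these sum to 0.16701.
Therefore the posterior P(r = 2 | data) = (0.052062) / (0.16701) = 0.31172.

0.312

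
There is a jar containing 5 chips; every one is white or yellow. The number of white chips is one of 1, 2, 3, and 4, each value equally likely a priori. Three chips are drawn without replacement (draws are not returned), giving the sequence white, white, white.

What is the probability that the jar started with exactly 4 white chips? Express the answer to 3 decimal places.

For each hypothesis, P(data | H) works out to: P(data | r = 1) = (1/5)(0/4) = 0; P(data | r = 2) = (2/5)(1/4)(0/3) = 0; P(data | r = 3) = (3/5)(2/4)(1/3) = 1/10; P(data | r = 4) = (4/5)(3/4)(2/3) = 2/5.
The prior-weighted likelihoods are 1/4 · 0 = 0, 1/4 · 0 = 0, 1/4 · 1/10 = 1/40, 1/4 · 2/5 = 1/10; with total 1/8.
By Bayes' rule, P(r = 4 | data) = (1/10) / (1/8) = 4/5.

0.800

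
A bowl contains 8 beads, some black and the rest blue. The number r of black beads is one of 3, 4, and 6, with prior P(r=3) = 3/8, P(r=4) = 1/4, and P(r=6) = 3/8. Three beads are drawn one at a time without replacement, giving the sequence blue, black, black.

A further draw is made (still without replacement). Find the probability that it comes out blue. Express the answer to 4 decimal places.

0.4525

Compute the likelihood of the observed sequence for each case: P(data | r = 3) = (5/8)(3/7)(2/6) = 5/56; P(data | r = 4) = (4/8)(4/7)(3/6) = 1/7; P(data | r = 6) = (2/8)(6/7)(5/6) = 5/28.
Weighting by the prior gives 3/8 · 5/56 = 15/448, 1/4 · 1/7 = 1/28, 3/8 · 5/28 = 15/224; these sum to 61/448.
The posterior is then P(r = 3 | data) = 15/61, P(r = 4 | data) = 16/61, P(r = 6 | data) = 30/61.
The predictive probability is P(blue next | data) = (4/5)(15/61) + (3/5)(16/61) + (1/5)(30/61) = 138/305.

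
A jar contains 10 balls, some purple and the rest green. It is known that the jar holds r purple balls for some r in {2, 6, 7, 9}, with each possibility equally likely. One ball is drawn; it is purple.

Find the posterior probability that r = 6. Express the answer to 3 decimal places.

0.250

Compute the likelihood of this draw for each case: P(data | r = 2) = (2/10) = 1/5; P(data | r = 6) = (6/10) = 3/5; P(data | r = 7) = (7/10) = 7/10; P(data | r = 9) = (9/10) = 9/10.
Weighting by the prior gives 1/4 · 1/5 = 1/20, 1/4 · 3/5 = 3/20, 1/4 · 7/10 = 7/40, 1/4 · 9/10 = 9/40; these sum to 3/5.
So P(r = 6 | data) = (3/20) / (3/5) = 1/4.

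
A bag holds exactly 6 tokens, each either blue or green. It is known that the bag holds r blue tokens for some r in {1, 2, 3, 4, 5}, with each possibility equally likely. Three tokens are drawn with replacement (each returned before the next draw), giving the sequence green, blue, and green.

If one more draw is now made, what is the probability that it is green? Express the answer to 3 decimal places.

0.589

Under each hypothesis, the probability of the observed sequence is: P(data | r = 1) = (5/6)(1/6)(5/6) = 25/216; P(data | r = 2) = (4/6)(2/6)(4/6) = 4/27; P(data | r = 3) = (3/6)(3/6)(3/6) = 1/8; P(data | r = 4) = (2/6)(4/6)(2/6) = 2/27; P(data | r = 5) = (1/6)(5/6)(1/6) = 5/216.
The prior-weighted likelihoods are 1/5 · 25/216 = 5/216, 1/5 · 4/27 = 4/135, 1/5 · 1/8 = 1/40, 1/5 · 2/27 = 2/135, 1/5 · 5/216 = 1/216; summing to 7/72.
The posterior is then P(r = 1 | data) = 5/21, P(r = 2 | data) = 32/105, P(r = 3 | data) = 9/35, P(r = 4 | data) = 16/105, P(r = 5 | data) = 1/21.
The predictive probability is P(green next | data) = (5/6)(5/21) + (2/3)(32/105) + (1/2)(9/35) + (1/3)(16/105) + (1/6)(1/21) = 53/90.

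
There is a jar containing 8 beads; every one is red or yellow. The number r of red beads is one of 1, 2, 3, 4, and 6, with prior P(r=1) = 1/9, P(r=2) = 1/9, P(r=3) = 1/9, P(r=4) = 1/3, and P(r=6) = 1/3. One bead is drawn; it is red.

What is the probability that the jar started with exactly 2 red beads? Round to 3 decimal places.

0.056

Compute the likelihood of this draw for each case: P(data | r = 1) = (1/8) = 1/8; P(data | r = 2) = (2/8) = 1/4; P(data | r = 3) = (3/8) = 3/8; P(data | r = 4) = (4/8) = 1/2; P(data | r = 6) = (6/8) = 3/4.
Multiplying each by its prior: 1/9 · 1/8 = 1/72, 1/9 · 1/4 = 1/36, 1/9 · 3/8 = 1/24, 1/3 · 1/2 = 1/6, 1/3 · 3/4 = 1/4; with total 1/2.
Therefore the posterior P(r = 2 | data) = (1/36) / (1/2) = 1/18.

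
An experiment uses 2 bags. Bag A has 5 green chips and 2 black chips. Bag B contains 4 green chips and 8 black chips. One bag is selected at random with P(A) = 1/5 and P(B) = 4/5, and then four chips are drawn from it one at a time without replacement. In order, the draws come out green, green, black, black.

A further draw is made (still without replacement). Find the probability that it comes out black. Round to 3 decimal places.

For each hypothesis, P(data | H) works out to: P(data | bag A) = (5/7)(4/6)(2/5)(1/4) = 0.047619; P(data | bag B) = (4/12)(3/11)(8/10)(7/9) = 0.056566.
Weighting by the prior gives 1/5 · 0.047619 = 0.0095238, 4/5 · 0.056566 = 0.045253; summing to 0.054776.
Dividing through by the total gives posterior P(bag A | data) = 0.17387, P(bag B | data) = 0.82613.
Averaging over the posterior, P(black next | data) = (0)(0.17387) + (3/4)(0.82613) = 0.6196.

0.620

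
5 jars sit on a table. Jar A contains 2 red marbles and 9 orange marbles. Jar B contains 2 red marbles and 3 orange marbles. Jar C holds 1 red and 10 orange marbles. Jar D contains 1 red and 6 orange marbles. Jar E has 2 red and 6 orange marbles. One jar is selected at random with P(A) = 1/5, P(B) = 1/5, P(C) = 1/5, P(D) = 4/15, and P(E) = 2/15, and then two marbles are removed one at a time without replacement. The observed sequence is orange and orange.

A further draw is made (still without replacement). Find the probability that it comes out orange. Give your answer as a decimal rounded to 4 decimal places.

0.7580

Under each hypothesis, the probability of the observed sequence is: P(data | jar A) = (9/11)(8/10) = 0.65455; P(data | jar B) = (3/5)(2/4) = 0.3; P(data | jar C) = (10/11)(9/10) = 0.81818; P(data | jar D) = (6/7)(5/6) = 0.71429; P(data | jar E) = (6/8)(5/7) = 0.53571.
The prior-weighted likelihoods are 1/5 · 0.65455 = 0.13091, 1/5 · 0.3 = 0.06, 1/5 · 0.81818 = 0.16364, 4/15 · 0.71429 = 0.19048, 2/15 · 0.53571 = 0.071429; summing to 0.61645.
Dividing through by the total gives posterior P(jar A | data) = 0.21236, P(jar B | data) = 0.097331, P(jar C | data) = 0.26545, P(jar D | data) = 0.30899, P(jar E | data) = 0.11587.
The predictive probability is P(orange next | data) = (7/9)(0.21236) + (1/3)(0.097331) + (8/9)(0.26545) + (4/5)(0.30899) + (2/3)(0.11587) = 0.75801.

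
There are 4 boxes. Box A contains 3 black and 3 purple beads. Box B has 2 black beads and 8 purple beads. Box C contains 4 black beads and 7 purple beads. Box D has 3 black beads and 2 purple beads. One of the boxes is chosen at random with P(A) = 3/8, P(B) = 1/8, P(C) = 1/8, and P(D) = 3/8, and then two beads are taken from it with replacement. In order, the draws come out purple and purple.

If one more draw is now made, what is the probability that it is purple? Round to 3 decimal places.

0.588

Under each hypothesis, the probability of the observed sequence is: P(data | box A) = (3/6)(3/6) = 0.25; P(data | box B) = (8/10)(8/10) = 0.64; P(data | box C) = (7/11)(7/11) = 0.40496; P(data | box D) = (2/5)(2/5) = 0.16.
Multiplying each by its prior: 3/8 · 0.25 = 0.09375, 1/8 · 0.64 = 0.08, 1/8 · 0.40496 = 0.05062, 3/8 · 0.16 = 0.06; summing to 0.28437.
Normalising, the posterior is P(box A | data) = 0.32968, P(box B | data) = 0.28132, P(box C | data) = 0.17801, P(box D | data) = 0.21099.
So P(purple next | data) = Σ P(purple next | H) P(H | data) = (1/2)(0.32968) + (4/5)(0.28132) + (7/11)(0.17801) + (2/5)(0.21099) = 0.58757.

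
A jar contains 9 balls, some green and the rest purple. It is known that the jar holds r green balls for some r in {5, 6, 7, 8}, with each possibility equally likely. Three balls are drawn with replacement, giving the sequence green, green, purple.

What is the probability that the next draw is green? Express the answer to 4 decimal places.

For each hypothesis, P(data | H) works out to: P(data | r = 5) = (5/9)(5/9)(4/9) = 0.13717; P(data | r = 6) = (6/9)(6/9)(3/9) = 0.14815; P(data | r = 7) = (7/9)(7/9)(2/9) = 0.13443; P(data | r = 8) = (8/9)(8/9)(1/9) = 0.087791.
The prior-weighted likelihoods are 1/4 · 0.13717 = 0.034294, 1/4 · 0.14815 = 0.037037, 1/4 · 0.13443 = 0.033608, 1/4 · 0.087791 = 0.021948; summing to 0.12689.
Normalising, the posterior is P(r = 5 | data) = 0.27027, P(r = 6 | data) = 0.29189, P(r = 7 | data) = 0.26486, P(r = 8 | data) = 0.17297.
So P(green next | data) = Σ P(green next | H) P(H | data) = (5/9)(0.27027) + (2/3)(0.29189) + (7/9)(0.26486) + (8/9)(0.17297) = 0.7045.

0.7045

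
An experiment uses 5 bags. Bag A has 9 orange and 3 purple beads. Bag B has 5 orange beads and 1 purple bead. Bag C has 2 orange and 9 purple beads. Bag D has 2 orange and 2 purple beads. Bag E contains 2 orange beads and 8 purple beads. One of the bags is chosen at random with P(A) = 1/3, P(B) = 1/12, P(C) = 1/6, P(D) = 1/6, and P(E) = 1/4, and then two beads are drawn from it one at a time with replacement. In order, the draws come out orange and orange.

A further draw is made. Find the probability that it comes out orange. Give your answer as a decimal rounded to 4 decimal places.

0.7030

For each hypothesis, P(data | H) works out to: P(data | bag A) = (9/12)(9/12) = 0.5625; P(data | bag B) = (5/6)(5/6) = 0.69444; P(data | bag C) = (2/11)(2/11) = 0.033058; P(data | bag D) = (2/4)(2/4) = 0.25; P(data | bag E) = (2/10)(2/10) = 0.04.
Multiplying each by its prior: 1/3 · 0.5625 = 0.1875, 1/12 · 0.69444 = 0.05787, 1/6 · 0.033058 = 0.0055096, 1/6 · 0.25 = 0.041667, 1/4 · 0.04 = 0.01; these sum to 0.30255.
Normalising, the posterior is P(bag A | data) = 0.61974, P(bag B | data) = 0.19128, P(bag C | data) = 0.018211, P(bag D | data) = 0.13772, P(bag E | data) = 0.033053.
Averaging over the posterior, P(orange next | data) = (3/4)(0.61974) + (5/6)(0.19128) + (2/11)(0.018211) + (1/2)(0.13772) + (1/5)(0.033053) = 0.70298.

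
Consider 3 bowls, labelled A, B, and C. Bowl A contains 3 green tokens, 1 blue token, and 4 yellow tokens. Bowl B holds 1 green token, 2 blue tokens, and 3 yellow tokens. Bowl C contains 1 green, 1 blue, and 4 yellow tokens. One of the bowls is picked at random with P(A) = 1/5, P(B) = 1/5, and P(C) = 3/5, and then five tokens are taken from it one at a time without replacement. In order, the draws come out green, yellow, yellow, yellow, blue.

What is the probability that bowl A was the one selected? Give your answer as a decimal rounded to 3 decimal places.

0.084

For each hypothesis, P(data | H) works out to: P(data | bowl A) = (3/8)(4/7)(3/6)(2/5)(1/4) = 0.010714; P(data | bowl B) = (1/6)(3/5)(2/4)(1/3)(2/2) = 0.016667; P(data | bowl C) = (1/6)(4/5)(3/4)(2/3)(1/2) = 0.033333.
Multiplying each by its prior: 1/5 · 0.010714 = 0.0021429, 1/5 · 0.016667 = 0.0033333, 3/5 · 0.033333 = 0.02; these sum to 0.025476.
Hence P(bowl A | data) = (0.0021429) / (0.025476) = 0.084112.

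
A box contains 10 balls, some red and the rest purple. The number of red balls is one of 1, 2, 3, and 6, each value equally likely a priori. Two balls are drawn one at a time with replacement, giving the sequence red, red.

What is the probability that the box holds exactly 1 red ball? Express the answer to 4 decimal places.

For each hypothesis, P(data | H) works out to: P(data | r = 1) = (1/10)(1/10) = 1/100; P(data | r = 2) = (2/10)(2/10) = 1/25; P(data | r = 3) = (3/10)(3/10) = 9/100; P(data | r = 6) = (6/10)(6/10) = 9/25.
Weighting by the prior gives 1/4 · 1/100 = 1/400, 1/4 · 1/25 = 1/100, 1/4 · 9/100 = 9/400, 1/4 · 9/25 = 9/100; with total 1/8.
By Bayes' rule, P(r = 1 | data) = (1/400) / (1/8) = 1/50.

0.0200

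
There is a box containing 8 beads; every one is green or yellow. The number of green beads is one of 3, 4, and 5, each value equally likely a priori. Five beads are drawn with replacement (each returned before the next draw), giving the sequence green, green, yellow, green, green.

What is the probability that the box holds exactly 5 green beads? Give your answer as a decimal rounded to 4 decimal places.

Under each hypothesis, the probability of the observed sequence is: P(data | r = 3) = (3/8)(3/8)(5/8)(3/8)(3/8) = 0.01236; P(data | r = 4) = (4/8)(4/8)(4/8)(4/8)(4/8) = 0.03125; P(data | r = 5) = (5/8)(5/8)(3/8)(5/8)(5/8) = 0.05722.
Multiplying each by its prior: 1/3 · 0.01236 = 0.0041199, 1/3 · 0.03125 = 0.010417, 1/3 · 0.05722 = 0.019073; summing to 0.03361.
By Bayes' rule, P(r = 5 | data) = (0.019073) / (0.03361) = 0.56749.

0.5675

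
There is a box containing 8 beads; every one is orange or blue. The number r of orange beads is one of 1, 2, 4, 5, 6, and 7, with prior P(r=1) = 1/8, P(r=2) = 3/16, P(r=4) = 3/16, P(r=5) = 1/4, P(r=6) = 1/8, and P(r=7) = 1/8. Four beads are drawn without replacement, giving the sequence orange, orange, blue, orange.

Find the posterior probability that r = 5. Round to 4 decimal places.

Under each hypothesis, the probability of the observed sequence is: P(data | r = 1) = (1/8)(0/7) = 0; P(data | r = 2) = (2/8)(1/7)(6/6)(0/5) = 0; P(data | r = 4) = (4/8)(3/7)(4/6)(2/5) = 0.057143; P(data | r = 5) = (5/8)(4/7)(3/6)(3/5) = 0.10714; P(data | r = 6) = (6/8)(5/7)(2/6)(4/5) = 0.14286; P(data | r = 7) = (7/8)(6/7)(1/6)(5/5) = 0.125.
Multiplying each by its prior: 1/8 · 0 = 0, 3/16 · 0 = 0, 3/16 · 0.057143 = 0.010714, 1/4 · 0.10714 = 0.026786, 1/8 · 0.14286 = 0.017857, 1/8 · 0.125 = 0.015625; these sum to 0.070982.
Hence P(r = 5 | data) = (0.026786) / (0.070982) = 0.37736.

0.3774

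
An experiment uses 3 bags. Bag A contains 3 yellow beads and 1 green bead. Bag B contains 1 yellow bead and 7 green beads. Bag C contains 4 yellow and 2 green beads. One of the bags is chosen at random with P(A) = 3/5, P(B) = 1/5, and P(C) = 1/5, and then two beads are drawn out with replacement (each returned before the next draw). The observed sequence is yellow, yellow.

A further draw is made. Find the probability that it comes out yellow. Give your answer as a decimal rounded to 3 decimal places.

0.728

Compute the likelihood of the observed sequence for each case: P(data | bag A) = (3/4)(3/4) = 0.5625; P(data | bag B) = (1/8)(1/8) = 0.015625; P(data | bag C) = (4/6)(4/6) = 0.44444.
Weighting by the prior gives 3/5 · 0.5625 = 0.3375, 1/5 · 0.015625 = 0.003125, 1/5 · 0.44444 = 0.088889; with total 0.42951.
Normalising, the posterior is P(bag A | data) = 0.78577, P(bag B | data) = 0.0072757, P(bag C | data) = 0.20695.
So P(yellow next | data) = Σ P(yellow next | H) P(H | data) = (3/4)(0.78577) + (1/8)(0.0072757) + (2/3)(0.20695) = 0.72821.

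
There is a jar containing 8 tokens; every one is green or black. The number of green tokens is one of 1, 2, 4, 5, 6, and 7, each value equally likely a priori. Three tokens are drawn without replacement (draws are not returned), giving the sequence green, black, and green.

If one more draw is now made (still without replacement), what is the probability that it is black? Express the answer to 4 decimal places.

Compute the likelihood of the observed sequence for each case: P(data | r = 1) = (1/8)(7/7)(0/6) = 0; P(data | r = 2) = (2/8)(6/7)(1/6) = 1/28; P(data | r = 4) = (4/8)(4/7)(3/6) = 1/7; P(data | r = 5) = (5/8)(3/7)(4/6) = 5/28; P(data | r = 6) = (6/8)(2/7)(5/6) = 5/28; P(data | r = 7) = (7/8)(1/7)(6/6) = 1/8.
The prior-weighted likelihoods are 1/6 · 0 = 0, 1/6 · 1/28 = 1/168, 1/6 · 1/7 = 1/42, 1/6 · 5/28 = 5/168, 1/6 · 5/28 = 5/168, 1/6 · 1/8 = 1/48; summing to 37/336.
The posterior is then P(r = 1 | data) = 0, P(r = 2 | data) = 2/37, P(r = 4 | data) = 8/37, P(r = 5 | data) = 10/37, P(r = 6 | data) = 10/37, P(r = 7 | data) = 7/37.
Averaging over the posterior, P(black next | data) = (1)(2/37) + (3/5)(8/37) + (2/5)(10/37) + (1/5)(10/37) + (0)(7/37) = 64/185.

0.3459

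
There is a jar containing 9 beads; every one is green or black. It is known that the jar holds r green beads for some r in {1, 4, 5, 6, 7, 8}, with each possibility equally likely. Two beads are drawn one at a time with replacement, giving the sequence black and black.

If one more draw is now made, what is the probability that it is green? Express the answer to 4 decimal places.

Under each hypothesis, the probability of the observed sequence is: P(data | r = 1) = (8/9)(8/9) = 64/81; P(data | r = 4) = (5/9)(5/9) = 25/81; P(data | r = 5) = (4/9)(4/9) = 16/81; P(data | r = 6) = (3/9)(3/9) = 1/9; P(data | r = 7) = (2/9)(2/9) = 4/81; P(data | r = 8) = (1/9)(1/9) = 1/81.
Weighting by the prior gives 1/6 · 64/81 = 32/243, 1/6 · 25/81 = 25/486, 1/6 · 16/81 = 8/243, 1/6 · 1/9 = 1/54, 1/6 · 4/81 = 2/243, 1/6 · 1/81 = 1/486; with total 119/486.
Normalising, the posterior is P(r = 1 | data) = 0.53782, P(r = 4 | data) = 0.21008, P(r = 5 | data) = 0.13445, P(r = 6 | data) = 0.07563, P(r = 7 | data) = 0.033613, P(r = 8 | data) = 0.0084034.
The predictive probability is P(green next | data) = (1/9)(0.53782) + (4/9)(0.21008) + (5/9)(0.13445) + (2/3)(0.07563) + (7/9)(0.033613) + (8/9)(0.0084034) = 0.31186.

0.3119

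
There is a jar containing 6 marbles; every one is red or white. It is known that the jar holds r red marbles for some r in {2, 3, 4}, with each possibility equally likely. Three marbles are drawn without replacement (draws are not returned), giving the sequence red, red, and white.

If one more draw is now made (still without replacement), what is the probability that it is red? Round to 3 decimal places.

Compute the likelihood of the observed sequence for each case: P(data | r = 2) = (2/6)(1/5)(4/4) = 1/15; P(data | r = 3) = (3/6)(2/5)(3/4) = 3/20; P(data | r = 4) = (4/6)(3/5)(2/4) = 1/5.
The prior-weighted likelihoods are 1/3 · 1/15 = 1/45, 1/3 · 3/20 = 1/20, 1/3 · 1/5 = 1/15; summing to 5/36.
Dividing through by the total gives posterior P(r = 2 | data) = 4/25, P(r = 3 | data) = 9/25, P(r = 4 | data) = 12/25.
So P(red next | data) = Σ P(red next | H) P(H | data) = (0)(4/25) + (1/3)(9/25) + (2/3)(12/25) = 11/25.

0.440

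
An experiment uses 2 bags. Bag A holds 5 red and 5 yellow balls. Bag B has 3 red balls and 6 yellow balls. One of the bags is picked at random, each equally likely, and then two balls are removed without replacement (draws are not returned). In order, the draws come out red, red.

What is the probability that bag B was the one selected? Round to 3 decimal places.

0.273

For each hypothesis, P(data | H) works out to: P(data | bag A) = (5/10)(4/9) = 2/9; P(data | bag B) = (3/9)(2/8) = 1/12.
Weighting by the prior gives 1/2 · 2/9 = 1/9, 1/2 · 1/12 = 1/24; summing to 11/72.
Therefore the posterior P(bag B | data) = (1/24) / (11/72) = 3/11.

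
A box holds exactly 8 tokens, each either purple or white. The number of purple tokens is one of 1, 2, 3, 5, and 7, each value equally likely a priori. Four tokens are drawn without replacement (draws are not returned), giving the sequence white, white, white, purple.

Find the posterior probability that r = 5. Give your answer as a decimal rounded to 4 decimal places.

0.0455

Under each hypothesis, the probability of the observed sequence is: P(data | r = 1) = (7/8)(6/7)(5/6)(1/5) = 1/8; P(data | r = 2) = (6/8)(5/7)(4/6)(2/5) = 1/7; P(data | r = 3) = (5/8)(4/7)(3/6)(3/5) = 3/28; P(data | r = 5) = (3/8)(2/7)(1/6)(5/5) = 1/56; P(data | r = 7) = (1/8)(0/7) = 0.
Multiplying each by its prior: 1/5 · 1/8 = 1/40, 1/5 · 1/7 = 1/35, 1/5 · 3/28 = 3/140, 1/5 · 1/56 = 1/280, 1/5 · 0 = 0; with total 11/140.
Hence P(r = 5 | data) = (1/280) / (11/140) = 1/22.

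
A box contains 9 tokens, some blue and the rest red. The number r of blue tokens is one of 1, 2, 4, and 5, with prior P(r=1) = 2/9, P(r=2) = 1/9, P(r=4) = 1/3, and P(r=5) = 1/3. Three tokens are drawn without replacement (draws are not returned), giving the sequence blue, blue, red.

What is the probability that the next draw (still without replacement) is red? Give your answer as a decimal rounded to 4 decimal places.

The likelihood of the observed sequence under each hypothesis: P(data | r = 1) = (1/9)(0/8) = 0; P(data | r = 2) = (2/9)(1/8)(7/7) = 1/36; P(data | r = 4) = (4/9)(3/8)(5/7) = 5/42; P(data | r = 5) = (5/9)(4/8)(4/7) = 10/63.
The prior-weighted likelihoods are 2/9 · 0 = 0, 1/9 · 1/36 = 1/324, 1/3 · 5/42 = 5/126, 1/3 · 10/63 = 10/189; summing to 31/324.
The posterior is then P(r = 1 | data) = 0, P(r = 2 | data) = 1/31, P(r = 4 | data) = 90/217, P(r = 5 | data) = 120/217.
So P(red next | data) = Σ P(red next | H) P(H | data) = (1)(1/31) + (2/3)(90/217) + (1/2)(120/217) = 127/217.

0.5853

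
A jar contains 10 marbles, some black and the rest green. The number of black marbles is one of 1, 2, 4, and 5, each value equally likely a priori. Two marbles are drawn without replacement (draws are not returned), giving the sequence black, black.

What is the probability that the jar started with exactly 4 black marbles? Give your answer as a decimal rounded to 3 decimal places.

For each hypothesis, P(data | H) works out to: P(data | r = 1) = (1/10)(0/9) = 0; P(data | r = 2) = (2/10)(1/9) = 1/45; P(data | r = 4) = (4/10)(3/9) = 2/15; P(data | r = 5) = (5/10)(4/9) = 2/9.
Weighting by the prior gives 1/4 · 0 = 0, 1/4 · 1/45 = 1/180, 1/4 · 2/15 = 1/30, 1/4 · 2/9 = 1/18; with total 17/180.
By Bayes' rule, P(r = 4 | data) = (1/30) / (17/180) = 6/17.

0.353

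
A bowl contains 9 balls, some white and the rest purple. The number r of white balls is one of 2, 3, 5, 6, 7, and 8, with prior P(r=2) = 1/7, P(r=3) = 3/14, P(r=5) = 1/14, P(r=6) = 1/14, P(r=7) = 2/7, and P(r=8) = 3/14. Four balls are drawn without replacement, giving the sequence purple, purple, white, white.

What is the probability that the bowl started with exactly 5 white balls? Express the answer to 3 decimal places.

0.164

Compute the likelihood of the observed sequence for each case: P(data | r = 2) = (7/9)(6/8)(2/7)(1/6) = 0.027778; P(data | r = 3) = (6/9)(5/8)(3/7)(2/6) = 0.059524; P(data | r = 5) = (4/9)(3/8)(5/7)(4/6) = 0.079365; P(data | r = 6) = (3/9)(2/8)(6/7)(5/6) = 0.059524; P(data | r = 7) = (2/9)(1/8)(7/7)(6/6) = 0.027778; P(data | r = 8) = (1/9)(0/8) = 0.
The prior-weighted likelihoods are 1/7 · 0.027778 = 0.0039683, 3/14 · 0.059524 = 0.012755, 1/14 · 0.079365 = 0.0056689, 1/14 · 0.059524 = 0.0042517, 2/7 · 0.027778 = 0.0079365, 3/14 · 0 = 0; with total 0.03458.
By Bayes' rule, P(r = 5 | data) = (0.0056689) / (0.03458) = 0.16393.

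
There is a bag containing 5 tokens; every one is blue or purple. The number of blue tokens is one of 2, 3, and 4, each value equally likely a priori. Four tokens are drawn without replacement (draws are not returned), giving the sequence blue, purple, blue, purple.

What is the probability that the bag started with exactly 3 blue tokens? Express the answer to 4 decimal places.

The likelihood of the observed sequence under each hypothesis: P(data | r = 2) = (2/5)(3/4)(1/3)(2/2) = 1/10; P(data | r = 3) = (3/5)(2/4)(2/3)(1/2) = 1/10; P(data | r = 4) = (4/5)(1/4)(3/3)(0/2) = 0.
Multiplying each by its prior: 1/3 · 1/10 = 1/30, 1/3 · 1/10 = 1/30, 1/3 · 0 = 0; with total 1/15.
So P(r = 3 | data) = (1/30) / (1/15) = 1/2.

0.5000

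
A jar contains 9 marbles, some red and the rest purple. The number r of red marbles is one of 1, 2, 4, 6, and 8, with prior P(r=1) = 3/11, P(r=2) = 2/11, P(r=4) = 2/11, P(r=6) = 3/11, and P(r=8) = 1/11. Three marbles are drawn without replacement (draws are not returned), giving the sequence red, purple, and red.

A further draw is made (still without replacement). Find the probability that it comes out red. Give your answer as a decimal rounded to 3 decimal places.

0.582

Under each hypothesis, the probability of the observed sequence is: P(data | r = 1) = (1/9)(8/8)(0/7) = 0; P(data | r = 2) = (2/9)(7/8)(1/7) = 1/36; P(data | r = 4) = (4/9)(5/8)(3/7) = 5/42; P(data | r = 6) = (6/9)(3/8)(5/7) = 5/28; P(data | r = 8) = (8/9)(1/8)(7/7) = 1/9.
Multiplying each by its prior: 3/11 · 0 = 0, 2/11 · 1/36 = 1/198, 2/11 · 5/42 = 5/231, 3/11 · 5/28 = 15/308, 1/11 · 1/9 = 1/99; with total 79/924.
Normalising, the posterior is P(r = 1 | data) = 0, P(r = 2 | data) = 14/237, P(r = 4 | data) = 20/79, P(r = 6 | data) = 45/79, P(r = 8 | data) = 28/237.
Averaging over the posterior, P(red next | data) = (0)(14/237) + (1/3)(20/79) + (2/3)(45/79) + (1)(28/237) = 46/79.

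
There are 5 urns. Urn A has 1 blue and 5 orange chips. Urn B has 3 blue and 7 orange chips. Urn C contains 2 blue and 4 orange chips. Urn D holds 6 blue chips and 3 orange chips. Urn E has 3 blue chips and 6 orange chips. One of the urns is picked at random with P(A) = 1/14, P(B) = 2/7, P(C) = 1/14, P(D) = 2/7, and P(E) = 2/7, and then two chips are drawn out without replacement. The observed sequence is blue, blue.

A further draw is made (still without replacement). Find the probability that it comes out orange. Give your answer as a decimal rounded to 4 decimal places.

0.5571

For each hypothesis, P(data | H) works out to: P(data | urn A) = (1/6)(0/5) = 0; P(data | urn B) = (3/10)(2/9) = 1/15; P(data | urn C) = (2/6)(1/5) = 1/15; P(data | urn D) = (6/9)(5/8) = 5/12; P(data | urn E) = (3/9)(2/8) = 1/12.
Weighting by the prior gives 1/14 · 0 = 0, 2/7 · 1/15 = 2/105, 1/14 · 1/15 = 1/210, 2/7 · 5/12 = 5/42, 2/7 · 1/12 = 1/42; these sum to 1/6.
Dividing through by the total gives posterior P(urn A | data) = 0, P(urn B | data) = 4/35, P(urn C | data) = 1/35, P(urn D | data) = 5/7, P(urn E | data) = 1/7.
Averaging over the posterior, P(orange next | data) = (7/8)(4/35) + (1)(1/35) + (3/7)(5/7) + (6/7)(1/7) = 39/70.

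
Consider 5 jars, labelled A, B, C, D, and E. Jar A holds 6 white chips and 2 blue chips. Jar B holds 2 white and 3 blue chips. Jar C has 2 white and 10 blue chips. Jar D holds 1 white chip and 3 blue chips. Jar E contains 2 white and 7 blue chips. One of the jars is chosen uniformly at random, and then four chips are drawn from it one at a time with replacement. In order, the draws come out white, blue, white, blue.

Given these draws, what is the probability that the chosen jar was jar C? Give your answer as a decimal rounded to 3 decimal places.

For each hypothesis, P(data | H) works out to: P(data | jar A) = (6/8)(2/8)(6/8)(2/8) = 0.035156; P(data | jar B) = (2/5)(3/5)(2/5)(3/5) = 0.0576; P(data | jar C) = (2/12)(10/12)(2/12)(10/12) = 0.01929; P(data | jar D) = (1/4)(3/4)(1/4)(3/4) = 0.035156; P(data | jar E) = (2/9)(7/9)(2/9)(7/9) = 0.029873.
Multiplying each by its prior: 1/5 · 0.035156 = 0.0070313, 1/5 · 0.0576 = 0.01152, 1/5 · 0.01929 = 0.003858, 1/5 · 0.035156 = 0.0070313, 1/5 · 0.029873 = 0.0059747; summing to 0.035415.
So P(jar C | data) = (0.003858) / (0.035415) = 0.10894.

0.109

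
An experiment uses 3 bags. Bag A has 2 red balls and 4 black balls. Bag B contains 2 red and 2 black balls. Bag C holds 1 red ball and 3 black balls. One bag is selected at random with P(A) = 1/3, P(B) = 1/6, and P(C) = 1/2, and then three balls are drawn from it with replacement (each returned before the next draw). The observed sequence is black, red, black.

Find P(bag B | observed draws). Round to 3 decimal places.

For each hypothesis, P(data | H) works out to: P(data | bag A) = (4/6)(2/6)(4/6) = 0.14815; P(data | bag B) = (2/4)(2/4)(2/4) = 0.125; P(data | bag C) = (3/4)(1/4)(3/4) = 0.14062.
Weighting by the prior gives 1/3 · 0.14815 = 0.049383, 1/6 · 0.125 = 0.020833, 1/2 · 0.14062 = 0.070312; these sum to 0.14053.
By Bayes' rule, P(bag B | data) = (0.020833) / (0.14053) = 0.14825.

0.148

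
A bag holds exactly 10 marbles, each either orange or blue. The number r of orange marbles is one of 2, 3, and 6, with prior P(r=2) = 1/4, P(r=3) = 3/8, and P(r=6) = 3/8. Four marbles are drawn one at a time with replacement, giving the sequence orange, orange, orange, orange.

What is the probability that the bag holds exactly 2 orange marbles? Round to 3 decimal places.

0.008

The likelihood of the observed sequence under each hypothesis: P(data | r = 2) = (2/10)(2/10)(2/10)(2/10) = 0.0016; P(data | r = 3) = (3/10)(3/10)(3/10)(3/10) = 0.0081; P(data | r = 6) = (6/10)(6/10)(6/10)(6/10) = 0.1296.
The prior-weighted likelihoods are 1/4 · 0.0016 = 0.0004, 3/8 · 0.0081 = 0.0030375, 3/8 · 0.1296 = 0.0486; these sum to 0.052038.
Hence P(r = 2 | data) = (0.0004) / (0.052038) = 0.0076868.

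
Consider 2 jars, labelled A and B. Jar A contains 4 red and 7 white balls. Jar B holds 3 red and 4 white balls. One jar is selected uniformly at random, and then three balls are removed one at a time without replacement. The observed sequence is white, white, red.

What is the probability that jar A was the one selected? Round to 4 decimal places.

The likelihood of the observed sequence under each hypothesis: P(data | jar A) = (7/11)(6/10)(4/9) = 0.1697; P(data | jar B) = (4/7)(3/6)(3/5) = 0.17143.
Weighting by the prior gives 1/2 · 0.1697 = 0.084848, 1/2 · 0.17143 = 0.085714; these sum to 0.17056.
Hence P(jar A | data) = (0.084848) / (0.17056) = 0.49746.

0.4975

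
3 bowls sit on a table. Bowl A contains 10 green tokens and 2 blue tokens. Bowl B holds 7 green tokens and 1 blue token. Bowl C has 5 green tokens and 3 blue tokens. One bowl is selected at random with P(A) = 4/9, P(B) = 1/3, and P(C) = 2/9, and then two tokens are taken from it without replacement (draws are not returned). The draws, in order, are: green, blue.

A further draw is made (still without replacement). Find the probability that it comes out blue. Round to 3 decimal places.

0.158

Compute the likelihood of the observed sequence for each case: P(data | bowl A) = (10/12)(2/11) = 0.15152; P(data | bowl B) = (7/8)(1/7) = 0.125; P(data | bowl C) = (5/8)(3/7) = 0.26786.
The prior-weighted likelihoods are 4/9 · 0.15152 = 0.06734, 1/3 · 0.125 = 0.041667, 2/9 · 0.26786 = 0.059524; summing to 0.16853.
The posterior is then P(bowl A | data) = 0.39957, P(bowl B | data) = 0.24724, P(bowl C | data) = 0.35319.
Averaging over the posterior, P(blue next | data) = (1/10)(0.39957) + (0)(0.24724) + (1/3)(0.35319) = 0.15769.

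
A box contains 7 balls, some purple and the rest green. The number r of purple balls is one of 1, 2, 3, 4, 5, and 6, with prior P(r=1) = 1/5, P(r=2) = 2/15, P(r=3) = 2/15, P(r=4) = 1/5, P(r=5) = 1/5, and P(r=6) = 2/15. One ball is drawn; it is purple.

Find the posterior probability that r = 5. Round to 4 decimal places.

The likelihood of this draw under each hypothesis: P(data | r = 1) = (1/7) = 1/7; P(data | r = 2) = (2/7) = 2/7; P(data | r = 3) = (3/7) = 3/7; P(data | r = 4) = (4/7) = 4/7; P(data | r = 5) = (5/7) = 5/7; P(data | r = 6) = (6/7) = 6/7.
Multiplying each by its prior: 1/5 · 1/7 = 1/35, 2/15 · 2/7 = 4/105, 2/15 · 3/7 = 2/35, 1/5 · 4/7 = 4/35, 1/5 · 5/7 = 1/7, 2/15 · 6/7 = 4/35; with total 52/105.
Therefore the posterior P(r = 5 | data) = (1/7) / (52/105) = 15/52.

0.2885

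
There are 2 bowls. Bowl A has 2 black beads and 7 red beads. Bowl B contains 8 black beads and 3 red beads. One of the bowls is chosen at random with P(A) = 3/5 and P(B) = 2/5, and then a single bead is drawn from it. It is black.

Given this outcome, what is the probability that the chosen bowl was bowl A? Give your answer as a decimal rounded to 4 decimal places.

0.3143

Compute the likelihood of this draw for each case: P(data | bowl A) = (2/9) = 2/9; P(data | bowl B) = (8/11) = 8/11.
Weighting by the prior gives 3/5 · 2/9 = 2/15, 2/5 · 8/11 = 16/55; with total 14/33.
Therefore the posterior P(bowl A | data) = (2/15) / (14/33) = 11/35.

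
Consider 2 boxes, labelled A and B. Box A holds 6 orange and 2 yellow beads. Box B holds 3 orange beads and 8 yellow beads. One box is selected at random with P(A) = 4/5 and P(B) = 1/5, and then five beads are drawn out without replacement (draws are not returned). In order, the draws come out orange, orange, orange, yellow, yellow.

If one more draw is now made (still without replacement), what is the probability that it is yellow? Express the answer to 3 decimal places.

0.041

For each hypothesis, P(data | H) works out to: P(data | box A) = (6/8)(5/7)(4/6)(2/5)(1/4) = 0.035714; P(data | box B) = (3/11)(2/10)(1/9)(8/8)(7/7) = 0.0060606.
Multiplying each by its prior: 4/5 · 0.035714 = 0.028571, 1/5 · 0.0060606 = 0.0012121; these sum to 0.029784.
Normalising, the posterior is P(box A | data) = 0.9593, P(box B | data) = 0.040698.
The predictive probability is P(yellow next | data) = (0)(0.9593) + (1)(0.040698) = 0.040698.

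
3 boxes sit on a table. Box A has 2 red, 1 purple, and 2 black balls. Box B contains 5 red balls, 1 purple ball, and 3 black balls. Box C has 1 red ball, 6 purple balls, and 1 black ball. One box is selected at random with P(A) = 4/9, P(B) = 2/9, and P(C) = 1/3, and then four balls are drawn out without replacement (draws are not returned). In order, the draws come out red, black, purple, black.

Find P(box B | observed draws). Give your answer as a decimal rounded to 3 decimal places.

Compute the likelihood of the observed sequence for each case: P(data | box A) = (2/5)(2/4)(1/3)(1/2) = 0.033333; P(data | box B) = (5/9)(3/8)(1/7)(2/6) = 0.0099206; P(data | box C) = (1/8)(1/7)(6/6)(0/5) = 0.
Multiplying each by its prior: 4/9 · 0.033333 = 0.014815, 2/9 · 0.0099206 = 0.0022046, 1/3 · 0 = 0; summing to 0.017019.
By Bayes' rule, P(box B | data) = (0.0022046) / (0.017019) = 0.12953.

0.130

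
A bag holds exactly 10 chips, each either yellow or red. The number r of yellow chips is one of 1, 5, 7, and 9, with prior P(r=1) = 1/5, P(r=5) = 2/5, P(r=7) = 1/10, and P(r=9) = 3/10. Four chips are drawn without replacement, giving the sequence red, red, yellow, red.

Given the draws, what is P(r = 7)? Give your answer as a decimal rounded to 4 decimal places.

0.0187

For each hypothesis, P(data | H) works out to: P(data | r = 1) = (9/10)(8/9)(1/8)(7/7) = 0.1; P(data | r = 5) = (5/10)(4/9)(5/8)(3/7) = 0.059524; P(data | r = 7) = (3/10)(2/9)(7/8)(1/7) = 0.0083333; P(data | r = 9) = (1/10)(0/9) = 0.
Multiplying each by its prior: 1/5 · 0.1 = 0.02, 2/5 · 0.059524 = 0.02381, 1/10 · 0.0083333 = 0.00083333, 3/10 · 0 = 0; with total 0.044643.
So P(r = 7 | data) = (0.00083333) / (0.044643) = 0.018667.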